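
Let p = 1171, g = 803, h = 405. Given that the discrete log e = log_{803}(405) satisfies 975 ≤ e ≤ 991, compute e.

Compute 803^975 mod 1171 = 751, then multiply by 803 repeatedly:
  803^975=751  803^976=1159  803^977=903  803^978=260  803^979=342
  803^980=612  803^981=787  803^982=792  803^983=123  803^984=405
Found 405 at exponent 984.

984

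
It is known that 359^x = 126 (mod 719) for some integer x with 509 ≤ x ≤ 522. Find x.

512

Compute 359^509 mod 719 = 430, then multiply by 359 repeatedly:
  359^509=430  359^510=504  359^511=467  359^512=126
Found 126 at exponent 512.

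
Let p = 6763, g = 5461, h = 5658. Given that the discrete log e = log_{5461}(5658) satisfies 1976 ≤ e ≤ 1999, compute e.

Compute 5461^1976 mod 6763 = 1489, then multiply by 5461 repeatedly:
  5461^1976=1489  5461^1977=2303  5461^1978=4266  5461^1979=4854  5461^1980=3497
  5461^1981=5168  5461^1982=449  5461^1983=3783  5461^1984=4761  5461^1985=2849
  5461^1986=3489  5461^1987=2058  5461^1988=5395  5461^1989=2467  5461^1990=391
  5461^1991=4906  5461^1992=3423  5461^1993=71  5461^1994=2240  5461^1995=5136
  5461^1996=1535  5461^1997=3278  5461^1998=6260  5461^1999=5658
Found 5658 at exponent 1999.

1999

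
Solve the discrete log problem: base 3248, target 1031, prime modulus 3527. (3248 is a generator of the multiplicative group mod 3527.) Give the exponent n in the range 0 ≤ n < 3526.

1311

Baby-step giant-step with m = ceil(sqrt(3526)) = 60.
Baby table (3248^j mod 3527 for j=0..59):
  0:1  1:3248  2:247  3:1627  4:1050  5:3318  6:1879  7:1282
  8:2076  9:2751  10:1357  11:2313  12:114  13:3464  14:3469  15:2074
  16:3309  17:863  18:2586  19:1541  20:355  21:3238  22:3037  23:2684
  24:2415  25:3399  26:442  27:127  28:3364  29:3153  30:2063  31:2851
  32:1673  33:2324  34:572  35:2654  36:204  37:3043  38:1010  39:370
  40:2580  41:3215  42:2400  43:530  44:264  45:411  46:1722  47:2761
  48:2094  49:1256  50:2276  51:3383  52:1379  53:3229  54:2021  55:461
  56:1880  57:1003  58:2323  59:851
Giant step factor: 3248^(-60) ≡ 1584 (mod 3527).
Scan 1031·1584^i mod 3527 for i = 0, 1, …:
  i=0: 1031   i=1: 103   i=2: 910   i=3: 2424
  i=4: 2240   i=5: 3525   i=6: 359   i=7: 809
  i=8: 1155   i=9: 2534     …   i=20: 2565
  i=21: 3383
Match at i=21, j=51: n = 21·60 + 51 = 1311.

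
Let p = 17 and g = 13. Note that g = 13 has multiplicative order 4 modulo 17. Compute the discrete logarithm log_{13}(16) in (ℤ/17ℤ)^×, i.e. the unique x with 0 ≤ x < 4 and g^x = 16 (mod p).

2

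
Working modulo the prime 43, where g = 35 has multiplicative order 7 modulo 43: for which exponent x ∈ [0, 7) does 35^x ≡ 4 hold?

3

Successive powers of 35 modulo 43:
  35^0=1  35^1=35  35^2=21  35^3=4
So 35^3 ≡ 4 (mod 43), giving x = 3.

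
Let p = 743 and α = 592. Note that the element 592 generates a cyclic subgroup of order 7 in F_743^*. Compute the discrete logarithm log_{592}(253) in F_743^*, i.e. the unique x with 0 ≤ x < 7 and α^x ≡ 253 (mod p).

Successive powers of 592 modulo 743:
  592^0=1  592^1=592  592^2=511  592^3=111  592^4=328  592^5=253
So 592^5 ≡ 253 (mod 743), giving x = 5.

5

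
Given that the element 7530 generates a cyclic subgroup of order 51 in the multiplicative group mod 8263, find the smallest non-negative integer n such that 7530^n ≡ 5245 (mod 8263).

Baby-step giant-step with m = ceil(sqrt(51)) = 8.
Baby table (7530^j mod 8263 for j=0..7):
  0:1  1:7530  2:194  3:6532  4:4584  5:2969  6:5155  7:5839
Giant step factor: 7530^(-8) ≡ 2877 (mod 8263).
Scan 5245·2877^i mod 8263 for i = 0, 1, …:
  i=0: 5245   i=1: 1627   i=2: 4021   i=3: 217
  i=4: 4584
Match at i=4, j=4: n = 4·8 + 4 = 36.

36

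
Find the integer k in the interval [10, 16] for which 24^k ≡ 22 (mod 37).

11

Compute 24^10 mod 37 = 4, then multiply by 24 repeatedly:
  24^10=4  24^11=22
Found 22 at exponent 11.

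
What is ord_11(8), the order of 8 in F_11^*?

The order of 8 must divide p − 1 = 10 = 2 · 5.
Divisors: 1, 2, 5, 10.
Check each in increasing order: 8^1 ≡ 8;  8^2 ≡ 9;  8^5 ≡ 10;  8^10 ≡ 1.
Smallest exponent giving 1 is 10.

10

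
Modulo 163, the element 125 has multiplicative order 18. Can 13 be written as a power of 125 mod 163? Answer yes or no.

no

⟨125⟩ has order 18; its elements mod 163 are {1, 23, 30, 38, 40, 53, 58, 59, 78, 85, 104, 105, 110, 123, 125, 133, 140, 162}.
13 is not in this set.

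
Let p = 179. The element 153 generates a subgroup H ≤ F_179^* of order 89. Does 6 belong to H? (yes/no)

no

6 ∈ ⟨153⟩ iff 6^89 ≡ 1 (mod 179), since |⟨153⟩| = 89.
6^89 mod 179 = 178.
Since 178 ≠ 1, 6 does not lie in the subgroup.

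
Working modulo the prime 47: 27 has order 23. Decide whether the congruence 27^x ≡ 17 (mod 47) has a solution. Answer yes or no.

⟨27⟩ has order 23; its elements mod 47 are {1, 2, 3, 4, 6, 7, 8, 9, 12, 14, 16, 17, 18, 21, 24, 25, 27, 28, 32, 34, 36, 37, 42}.
17 is in this set.

yes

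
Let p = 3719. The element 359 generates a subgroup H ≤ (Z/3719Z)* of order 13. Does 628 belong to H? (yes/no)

no

628 ∈ ⟨359⟩ iff 628^13 ≡ 1 (mod 3719), since |⟨359⟩| = 13.
628^13 mod 3719 = 810.
Since 810 ≠ 1, 628 does not lie in the subgroup.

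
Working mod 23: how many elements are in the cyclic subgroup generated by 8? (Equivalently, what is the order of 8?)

The order of 8 must divide p − 1 = 22 = 2 · 11.
Divisors: 1, 2, 11, 22.
Check each in increasing order: 8^1 ≡ 8;  8^2 ≡ 18;  8^11 ≡ 1.
Smallest exponent giving 1 is 11.

11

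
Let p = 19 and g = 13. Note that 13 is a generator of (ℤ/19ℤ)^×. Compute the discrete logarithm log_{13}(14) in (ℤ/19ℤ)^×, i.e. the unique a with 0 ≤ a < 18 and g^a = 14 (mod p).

Successive powers of 13 modulo 19:
  13^0=1  13^1=13  13^2=17  13^3=12  13^4=4  13^5=14
So 13^5 ≡ 14 (mod 19), giving a = 5.

5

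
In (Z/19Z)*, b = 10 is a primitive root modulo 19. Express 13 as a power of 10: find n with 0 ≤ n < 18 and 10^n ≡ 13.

13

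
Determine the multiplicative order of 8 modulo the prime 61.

The order of 8 must divide p − 1 = 60 = 2^2 · 3 · 5.
Divisors: 1, 2, 3, 4, 5, 6, 10, 12, 15, 20, 30, 60.
Check each in increasing order: 8^1 ≡ 8;  8^2 ≡ 3;  8^3 ≡ 24;  8^4 ≡ 9;  8^5 ≡ 11;  8^6 ≡ 27;  8^10 ≡ 60;  8^12 ≡ 58;  8^15 ≡ 50;  8^20 ≡ 1.
Smallest exponent giving 1 is 20.

20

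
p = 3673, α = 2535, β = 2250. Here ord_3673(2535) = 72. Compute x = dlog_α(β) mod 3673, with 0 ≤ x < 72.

13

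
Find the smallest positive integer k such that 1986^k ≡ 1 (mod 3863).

1931

The order of 1986 must divide p − 1 = 3862 = 2 · 1931.
Divisors: 1, 2, 1931, 3862.
Check each in increasing order: 1986^1 ≡ 1986;  1986^2 ≡ 73;  1986^1931 ≡ 1.
Smallest exponent giving 1 is 1931.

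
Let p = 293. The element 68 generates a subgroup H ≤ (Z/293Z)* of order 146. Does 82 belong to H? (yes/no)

yes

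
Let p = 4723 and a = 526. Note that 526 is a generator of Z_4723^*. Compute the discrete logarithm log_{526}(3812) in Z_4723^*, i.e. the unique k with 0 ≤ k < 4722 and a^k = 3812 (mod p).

1019

Baby-step giant-step with m = ceil(sqrt(4722)) = 69.
Baby table (526^j mod 4723 for j=0..68):
  0:1  1:526  2:2742  3:1777  4:4271  5:3121  6:2765  7:4429
  8:1215  9:1485  10:1815  11:644  12:3411  13:4169  14:1422  15:1738
  16:2649  17:89  18:4307  19:3165  20:2294  21:2279  22:3835  23:489
  24:2172  25:4229  26:4644  27:953  28:640  29:1307  30:2647  31:3760
  32:3546  33:4334  34:3198  35:760  36:3028  37:1077  38:4465  39:1259
  40:1014  41:4388  42:3264  43:2415  44:4526  45:284  46:2971  47:4156
  48:4030  49:3876  50:3163  51:1242  52:1518  53:281  54:1393  55:653
  56:3422  57:509  58:3246  59:2393  60:2400  61:1359  62:1661  63:4654
  64:1490  65:4445  66:185  67:2850  68:1909
Giant step factor: 526^(-69) ≡ 1132 (mod 4723).
Scan 3812·1132^i mod 4723 for i = 0, 1, …:
  i=0: 3812   i=1: 3085   i=2: 1923   i=3: 4256
  i=4: 332   i=5: 2707   i=6: 3820   i=7: 2695
  i=8: 4405   i=9: 3695     …   i=13: 188
  i=14: 281
Match at i=14, j=53: k = 14·69 + 53 = 1019.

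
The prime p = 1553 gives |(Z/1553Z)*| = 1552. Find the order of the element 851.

The order of 851 must divide p − 1 = 1552 = 2^4 · 97.
Divisors: 1, 2, 4, 8, 16, 97, 194, 388, 776, 1552.
Check each in increasing order: 851^1 ≡ 851;  851^2 ≡ 503;  851^4 ≡ 1423;  851^8 ≡ 1370;  851^16 ≡ 876;  851^97 ≡ 881;  851^194 ≡ 1214;  851^388 ≡ 1552;  851^776 ≡ 1.
Smallest exponent giving 1 is 776.

776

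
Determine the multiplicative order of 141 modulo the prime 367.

122

The order of 141 must divide p − 1 = 366 = 2 · 3 · 61.
Divisors: 1, 2, 3, 6, 61, 122, 183, 366.
Check each in increasing order: 141^1 ≡ 141;  141^2 ≡ 63;  141^3 ≡ 75;  141^6 ≡ 120;  141^61 ≡ 366;  141^122 ≡ 1.
Smallest exponent giving 1 is 122.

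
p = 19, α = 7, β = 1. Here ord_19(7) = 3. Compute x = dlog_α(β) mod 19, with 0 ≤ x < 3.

0

Successive powers of 7 modulo 19:
  7^0=1
So 7^0 ≡ 1 (mod 19), giving x = 0.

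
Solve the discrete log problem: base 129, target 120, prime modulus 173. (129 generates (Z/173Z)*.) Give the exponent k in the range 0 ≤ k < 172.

75

Baby-step giant-step with m = ceil(sqrt(172)) = 14.
Baby table (129^j mod 173 for j=0..13):
  0:1  1:129  2:33  3:105  4:51  5:5  6:126  7:165
  8:6  9:82  10:25  11:111  12:133  13:30
Giant step factor: 129^(-14) ≡ 73 (mod 173).
Scan 120·73^i mod 173 for i = 0, 1, …:
  i=0: 120   i=1: 110   i=2: 72   i=3: 66
  i=4: 147   i=5: 5
Match at i=5, j=5: k = 5·14 + 5 = 75.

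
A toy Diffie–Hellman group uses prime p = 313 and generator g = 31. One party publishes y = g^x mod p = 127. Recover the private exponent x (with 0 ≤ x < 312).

163

Baby-step giant-step with m = ceil(sqrt(312)) = 18.
Baby table (31^j mod 313 for j=0..17):
  0:1  1:31  2:22  3:56  4:171  5:293  6:6  7:186
  8:132  9:23  10:87  11:193  12:36  13:177  14:166  15:138
  16:209  17:219
Giant step factor: 31^(-18) ≡ 242 (mod 313).
Scan 127·242^i mod 313 for i = 0, 1, …:
  i=0: 127   i=1: 60   i=2: 122   i=3: 102
  i=4: 270   i=5: 236   i=6: 146   i=7: 276
  i=8: 123   i=9: 31
Match at i=9, j=1: x = 9·18 + 1 = 163.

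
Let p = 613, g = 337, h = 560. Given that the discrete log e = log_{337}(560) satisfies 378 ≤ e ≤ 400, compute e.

389

Compute 337^378 mod 613 = 470, then multiply by 337 repeatedly:
  337^378=470  337^379=236  337^380=455  337^381=85  337^382=447
  337^383=454  337^384=361  337^385=283  337^386=356  337^387=437
  337^388=149  337^389=560
Found 560 at exponent 389.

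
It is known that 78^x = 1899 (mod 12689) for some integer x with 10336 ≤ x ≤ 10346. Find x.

10343

Compute 78^10336 mod 12689 = 5707, then multiply by 78 repeatedly:
  78^10336=5707  78^10337=1031  78^10338=4284  78^10339=4238  78^10340=650
  78^10341=12633  78^10342=8321  78^10343=1899
Found 1899 at exponent 10343.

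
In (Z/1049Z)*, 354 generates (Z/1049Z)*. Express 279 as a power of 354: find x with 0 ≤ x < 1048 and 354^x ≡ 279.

Baby-step giant-step with m = ceil(sqrt(1048)) = 33.
Baby table (354^j mod 1049 for j=0..32):
  0:1  1:354  2:485  3:703  4:249  5:30  6:130  7:913
  8:110  9:127  10:900  11:753  12:116  13:153  14:663  15:775
  16:561  17:333  18:394  19:1008  20:172  21:46  22:549  23:281
  24:868  25:964  26:331  27:735  28:38  29:864  30:597  31:489
  32:21
Giant step factor: 354^(-33) ≡ 415 (mod 1049).
Scan 279·415^i mod 1049 for i = 0, 1, …:
  i=0: 279   i=1: 395   i=2: 281
Match at i=2, j=23: x = 2·33 + 23 = 89.

89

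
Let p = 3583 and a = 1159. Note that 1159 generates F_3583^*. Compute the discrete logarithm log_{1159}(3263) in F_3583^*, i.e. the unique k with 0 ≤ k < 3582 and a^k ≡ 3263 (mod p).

1904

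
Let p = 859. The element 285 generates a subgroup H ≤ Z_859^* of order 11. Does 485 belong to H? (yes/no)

no

485 ∈ ⟨285⟩ iff 485^11 ≡ 1 (mod 859), since |⟨285⟩| = 11.
485^11 mod 859 = 396.
Since 396 ≠ 1, 485 does not lie in the subgroup.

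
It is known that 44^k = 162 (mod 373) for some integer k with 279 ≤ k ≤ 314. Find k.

287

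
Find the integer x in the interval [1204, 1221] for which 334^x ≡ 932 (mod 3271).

1212

Compute 334^1204 mod 3271 = 2435, then multiply by 334 repeatedly:
  334^1204=2435  334^1205=2082  334^1206=1936  334^1207=2237  334^1208=1370
  334^1209=2911  334^1210=787  334^1211=1178  334^1212=932
Found 932 at exponent 1212.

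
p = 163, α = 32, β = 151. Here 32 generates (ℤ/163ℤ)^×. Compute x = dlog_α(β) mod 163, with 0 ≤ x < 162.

134

Baby-step giant-step with m = ceil(sqrt(162)) = 13.
Baby table (32^j mod 163 for j=0..12):
  0:1  1:32  2:46  3:5  4:160  5:67  6:25  7:148
  8:9  9:125  10:88  11:45  12:136
Giant step factor: 32^(-13) ≡ 153 (mod 163).
Scan 151·153^i mod 163 for i = 0, 1, …:
  i=0: 151   i=1: 120   i=2: 104   i=3: 101
  i=4: 131   i=5: 157   i=6: 60   i=7: 52
  i=8: 132   i=9: 147   i=10: 160
Match at i=10, j=4: x = 10·13 + 4 = 134.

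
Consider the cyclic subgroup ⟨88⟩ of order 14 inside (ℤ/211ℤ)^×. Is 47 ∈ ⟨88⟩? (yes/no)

no

⟨88⟩ has order 14; its elements mod 211 are {1, 12, 40, 58, 63, 67, 88, 123, 144, 148, 153, 171, 199, 210}.
47 is not in this set.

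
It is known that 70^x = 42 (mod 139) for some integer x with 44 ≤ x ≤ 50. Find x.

46

Compute 70^44 mod 139 = 29, then multiply by 70 repeatedly:
  70^44=29  70^45=84  70^46=42
Found 42 at exponent 46.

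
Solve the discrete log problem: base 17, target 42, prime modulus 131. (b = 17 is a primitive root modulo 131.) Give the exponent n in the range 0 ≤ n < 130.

Successive powers of 17 modulo 131:
  17^0=1  17^1=17  17^2=27  17^3=66  17^4=74  17^5=79
  17^6=33  17^7=37  17^8=105  17^9=82  17^10=84  17^11=118
  17^12=41  17^13=42
So 17^13 ≡ 42 (mod 131), giving n = 13.

13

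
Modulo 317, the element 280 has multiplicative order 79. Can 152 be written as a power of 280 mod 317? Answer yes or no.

no

152 ∈ ⟨280⟩ iff 152^79 ≡ 1 (mod 317), since |⟨280⟩| = 79.
152^79 mod 317 = 316.
Since 316 ≠ 1, 152 does not lie in the subgroup.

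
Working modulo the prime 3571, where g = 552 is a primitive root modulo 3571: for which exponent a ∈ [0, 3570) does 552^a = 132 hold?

Baby-step giant-step with m = ceil(sqrt(3570)) = 60.
Baby table (552^j mod 3571 for j=0..59):
  0:1  1:552  2:1169  3:2508  4:2439  5:61  6:1533  7:3460
  8:3006  9:2368  10:150  11:667  12:371  13:1245  14:1608  15:2008
  16:1406  17:1205  18:954  19:1671  20:1074  21:62  22:2085  23:1058
  24:1943  25:1236  26:211  27:2200  28:260  29:680  30:405  31:2158
  32:2073  33:1576  34:2199  35:3279  36:3082  37:1468  38:3290  39:2012
  40:43  41:2310  42:273  43:714  44:1318  45:2623  46:1641  47:2369
  48:702  49:1836  50:2879  51:113  52:1669  53:3541  54:1295  55:640
  56:3322  57:1821  58:1741  59:433
Giant step factor: 552^(-60) ≡ 1704 (mod 3571).
Scan 132·1704^i mod 3571 for i = 0, 1, …:
  i=0: 132   i=1: 3526   i=2: 1882   i=3: 170
  i=4: 429   i=5: 2532   i=6: 760   i=7: 2338
  i=8: 2287   i=9: 1087     …   i=44: 1288
  i=45: 2158
Match at i=45, j=31: a = 45·60 + 31 = 2731.

2731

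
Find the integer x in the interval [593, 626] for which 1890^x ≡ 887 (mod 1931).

Compute 1890^593 mod 1931 = 752, then multiply by 1890 repeatedly:
  1890^593=752  1890^594=64  1890^595=1238  1890^596=1379  1890^597=1391
  1890^598=899  1890^599=1761  1890^600=1177  1890^601=18  1890^602=1193
  1890^603=1293  1890^604=1055  1890^605=1158  1890^606=797  1890^607=150
  1890^608=1574  1890^609=1120  1890^610=424  1890^611=1926  1890^612=205
  1890^613=1250  1890^614=887
Found 887 at exponent 614.

614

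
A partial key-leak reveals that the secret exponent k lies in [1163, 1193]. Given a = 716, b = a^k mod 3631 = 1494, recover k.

Compute 716^1163 mod 3631 = 913, then multiply by 716 repeatedly:
  716^1163=913  716^1164=128  716^1165=873  716^1166=536  716^1167=2521
  716^1168=429  716^1169=2160  716^1170=3385  716^1171=1783  716^1172=2147
  716^1173=1339  716^1174=140  716^1175=2203  716^1176=1494
Found 1494 at exponent 1176.

1176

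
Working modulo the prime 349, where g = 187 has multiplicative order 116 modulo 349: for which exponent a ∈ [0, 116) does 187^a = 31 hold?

Successive powers of 187 modulo 349:
  187^0=1  187^1=187  187^2=69  187^3=339  187^4=224  187^5=8
  187^6=100  187^7=203  187^8=269  187^9=47  187^10=64  187^11=102
  187^12=228  187^13=58  187^14=27  187^15=163  187^16=118  187^17=79
  187^18=115  187^19=216  187^20=257  187^21=246  187^22=283  187^23=222
  187^24=332  187^25=311  187^26=223  187^27=170  187^28=31
So 187^28 ≡ 31 (mod 349), giving a = 28.

28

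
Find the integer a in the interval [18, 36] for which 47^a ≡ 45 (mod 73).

19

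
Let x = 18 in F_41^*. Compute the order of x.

The order of 18 must divide p − 1 = 40 = 2^3 · 5.
Divisors: 1, 2, 4, 5, 8, 10, 20, 40.
Check each in increasing order: 18^1 ≡ 18;  18^2 ≡ 37;  18^4 ≡ 16;  18^5 ≡ 1.
Smallest exponent giving 1 is 5.

5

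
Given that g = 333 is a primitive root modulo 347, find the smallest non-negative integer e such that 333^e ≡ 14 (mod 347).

174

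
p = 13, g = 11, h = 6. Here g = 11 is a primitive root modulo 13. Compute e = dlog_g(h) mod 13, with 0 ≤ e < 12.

11

Successive powers of 11 modulo 13:
  11^0=1  11^1=11  11^2=4  11^3=5  11^4=3  11^5=7
  11^6=12  11^7=2  11^8=9  11^9=8  11^10=10  11^11=6
So 11^11 ≡ 6 (mod 13), giving e = 11.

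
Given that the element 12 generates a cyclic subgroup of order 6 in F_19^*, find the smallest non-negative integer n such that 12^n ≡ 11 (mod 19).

Successive powers of 12 modulo 19:
  12^0=1  12^1=12  12^2=11
So 12^2 ≡ 11 (mod 19), giving n = 2.

2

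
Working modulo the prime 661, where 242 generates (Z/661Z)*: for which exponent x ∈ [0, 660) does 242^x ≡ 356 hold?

Baby-step giant-step with m = ceil(sqrt(660)) = 26.
Baby table (242^j mod 661 for j=0..25):
  0:1  1:242  2:396  3:648  4:159  5:140  6:169  7:577
  8:163  9:447  10:431  11:525  12:138  13:346  14:446  15:189
  16:129  17:151  18:187  19:306  20:20  21:213  22:649  23:401
  24:536  25:156
Giant step factor: 242^(-26) ≡ 520 (mod 661).
Scan 356·520^i mod 661 for i = 0, 1, …:
  i=0: 356   i=1: 40   i=2: 309   i=3: 57
  i=4: 556   i=5: 263   i=6: 594   i=7: 193
  i=8: 549   i=9: 589   i=10: 237   i=11: 294
  i=12: 189
Match at i=12, j=15: x = 12·26 + 15 = 327.

327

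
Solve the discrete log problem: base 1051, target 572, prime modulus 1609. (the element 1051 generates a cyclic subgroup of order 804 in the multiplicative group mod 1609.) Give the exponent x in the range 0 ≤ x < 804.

32

Baby-step giant-step with m = ceil(sqrt(804)) = 29.
Baby table (1051^j mod 1609 for j=0..28):
  0:1  1:1051  2:827  3:317  4:104  5:1501  6:731  7:788
  8:1162  9:31  10:401  11:1502  12:173  13:6  14:1479  15:135
  16:293  17:624  18:961  19:1168  20:1510  21:536  22:186  23:797
  24:967  25:1038  26:36  27:829  28:810
Giant step factor: 1051^(-29) ≡ 54 (mod 1609).
Scan 572·54^i mod 1609 for i = 0, 1, …:
  i=0: 572   i=1: 317
Match at i=1, j=3: x = 1·29 + 3 = 32.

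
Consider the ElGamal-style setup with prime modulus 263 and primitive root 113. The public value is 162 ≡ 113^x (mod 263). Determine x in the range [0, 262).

46

Baby-step giant-step with m = ceil(sqrt(262)) = 17.
Baby table (113^j mod 263 for j=0..16):
  0:1  1:113  2:145  3:79  4:248  5:146  6:192  7:130
  8:225  9:177  10:13  11:154  12:44  13:238  14:68  15:57
  16:129
Giant step factor: 113^(-17) ≡ 209 (mod 263).
Scan 162·209^i mod 263 for i = 0, 1, …:
  i=0: 162   i=1: 194   i=2: 44
Match at i=2, j=12: x = 2·17 + 12 = 46.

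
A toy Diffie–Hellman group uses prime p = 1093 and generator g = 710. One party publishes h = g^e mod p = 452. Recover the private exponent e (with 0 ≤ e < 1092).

1009

Baby-step giant-step with m = ceil(sqrt(1092)) = 34.
Baby table (710^j mod 1093 for j=0..33):
  0:1  1:710  2:227  3:499  4:158  5:694  6:890  7:146
  8:918  9:352  10:716  11:115  12:768  13:966  14:549  15:682
  16:21  17:701  18:395  19:642  20:39  21:365  22:109  23:880
  24:697  25:834  26:827  27:229  28:826  29:612  30:599  31:113
  32:441  33:512
Giant step factor: 710^(-34) ≡ 426 (mod 1093).
Scan 452·426^i mod 1093 for i = 0, 1, …:
  i=0: 452   i=1: 184   i=2: 781   i=3: 434
  i=4: 167   i=5: 97   i=6: 881   i=7: 407
  i=8: 688   i=9: 164     …   i=28: 546
  i=29: 880
Match at i=29, j=23: e = 29·34 + 23 = 1009.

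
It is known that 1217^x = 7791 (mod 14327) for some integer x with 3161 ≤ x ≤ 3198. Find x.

Compute 1217^3161 mod 14327 = 6747, then multiply by 1217 repeatedly:
  1217^3161=6747  1217^3162=1728  1217^3163=11234  1217^3164=3820  1217^3165=6992
  1217^3166=13353  1217^3167=3783  1217^3168=4944  1217^3169=13835  1217^3170=2970
  1217^3171=4086  1217^3172=1193  1217^3173=4854  1217^3174=4594  1217^3175=3368
  1217^3176=1334  1217^3177=4527  1217^3178=7791
Found 7791 at exponent 3178.

3178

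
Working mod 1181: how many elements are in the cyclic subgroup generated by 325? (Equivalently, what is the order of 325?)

The order of 325 must divide p − 1 = 1180 = 2^2 · 5 · 59.
Divisors: 1, 2, 4, 5, 10, 20, 59, 118, 236, 295, 590, 1180.
Check each in increasing order: 325^1 ≡ 325;  325^2 ≡ 516;  325^4 ≡ 531;  325^5 ≡ 149;  325^10 ≡ 943;  325^20 ≡ 1137;  325^59 ≡ 243;  325^118 ≡ 1180;  325^236 ≡ 1.
Smallest exponent giving 1 is 236.

236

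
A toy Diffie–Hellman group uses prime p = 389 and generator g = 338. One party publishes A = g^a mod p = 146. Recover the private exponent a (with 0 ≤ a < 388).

185

Baby-step giant-step with m = ceil(sqrt(388)) = 20.
Baby table (338^j mod 389 for j=0..19):
  0:1  1:338  2:267  3:387  4:102  5:244  6:4  7:185
  8:290  9:381  10:19  11:198  12:16  13:351  14:382  15:357
  16:76  17:14  18:64  19:237
Giant step factor: 338^(-20) ≡ 125 (mod 389).
Scan 146·125^i mod 389 for i = 0, 1, …:
  i=0: 146   i=1: 356   i=2: 154   i=3: 189
  i=4: 285   i=5: 226   i=6: 242   i=7: 297
  i=8: 170   i=9: 244
Match at i=9, j=5: a = 9·20 + 5 = 185.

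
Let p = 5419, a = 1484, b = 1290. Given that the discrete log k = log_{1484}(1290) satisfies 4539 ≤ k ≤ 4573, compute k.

Compute 1484^4539 mod 5419 = 1925, then multiply by 1484 repeatedly:
  1484^4539=1925  1484^4540=887  1484^4541=4910  1484^4542=3304  1484^4543=4360
  1484^4544=5373  1484^4545=2183  1484^4546=4429  1484^4547=4808  1484^4548=3668
  1484^4549=2636  1484^4550=4725  1484^4551=5133  1484^4552=3677  1484^4553=5154
  1484^4554=2327  1484^4555=1365  1484^4556=4373  1484^4557=2989  1484^4558=2934
  1484^4559=2599  1484^4560=4007  1484^4561=1745  1484^4562=4717  1484^4563=4099
  1484^4564=2798  1484^4565=1278  1484^4566=5321  1484^4567=881  1484^4568=1425
  1484^4569=1290
Found 1290 at exponent 4569.

4569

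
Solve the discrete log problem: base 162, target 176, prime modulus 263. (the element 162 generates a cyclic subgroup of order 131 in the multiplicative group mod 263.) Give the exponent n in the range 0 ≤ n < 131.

128

Baby-step giant-step with m = ceil(sqrt(131)) = 12.
Baby table (162^j mod 263 for j=0..11):
  0:1  1:162  2:207  3:133  4:243  5:179  6:68  7:233
  8:137  9:102  10:218  11:74
Giant step factor: 162^(-12) ≡ 208 (mod 263).
Scan 176·208^i mod 263 for i = 0, 1, …:
  i=0: 176   i=1: 51   i=2: 88   i=3: 157
  i=4: 44   i=5: 210   i=6: 22   i=7: 105
  i=8: 11   i=9: 184   i=10: 137
Match at i=10, j=8: n = 10·12 + 8 = 128.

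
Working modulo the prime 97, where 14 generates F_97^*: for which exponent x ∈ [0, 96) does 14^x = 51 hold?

63

Baby-step giant-step with m = ceil(sqrt(96)) = 10.
Baby table (14^j mod 97 for j=0..9):
  0:1  1:14  2:2  3:28  4:4  5:56  6:8  7:15
  8:16  9:30
Giant step factor: 14^(-10) ≡ 94 (mod 97).
Scan 51·94^i mod 97 for i = 0, 1, …:
  i=0: 51   i=1: 41   i=2: 71   i=3: 78
  i=4: 57   i=5: 23   i=6: 28
Match at i=6, j=3: x = 6·10 + 3 = 63.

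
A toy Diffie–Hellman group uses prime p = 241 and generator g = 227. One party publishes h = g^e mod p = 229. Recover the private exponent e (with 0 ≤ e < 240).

182

Baby-step giant-step with m = ceil(sqrt(240)) = 16.
Baby table (227^j mod 241 for j=0..15):
  0:1  1:227  2:196  3:148  4:97  5:88  6:214  7:137
  8:10  9:101  10:32  11:34  12:6  13:157  14:212  15:165
Giant step factor: 227^(-16) ≡ 94 (mod 241).
Scan 229·94^i mod 241 for i = 0, 1, …:
  i=0: 229   i=1: 77   i=2: 8   i=3: 29
  i=4: 75   i=5: 61   i=6: 191   i=7: 120
  i=8: 194   i=9: 161   i=10: 192   i=11: 214
Match at i=11, j=6: e = 11·16 + 6 = 182.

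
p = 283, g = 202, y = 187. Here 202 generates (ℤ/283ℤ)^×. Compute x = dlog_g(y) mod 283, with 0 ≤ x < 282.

Baby-step giant-step with m = ceil(sqrt(282)) = 17.
Baby table (202^j mod 283 for j=0..16):
  0:1  1:202  2:52  3:33  4:157  5:18  6:240  7:87
  8:28  9:279  10:41  11:75  12:151  13:221  14:211  15:172
  16:218
Giant step factor: 202^(-17) ≡ 48 (mod 283).
Scan 187·48^i mod 283 for i = 0, 1, …:
  i=0: 187   i=1: 203   i=2: 122   i=3: 196
  i=4: 69   i=5: 199   i=6: 213   i=7: 36
  i=8: 30   i=9: 25   i=10: 68   i=11: 151
Match at i=11, j=12: x = 11·17 + 12 = 199.

199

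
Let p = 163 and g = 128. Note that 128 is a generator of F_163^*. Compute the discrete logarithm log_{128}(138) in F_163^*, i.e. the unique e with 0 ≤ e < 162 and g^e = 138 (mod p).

39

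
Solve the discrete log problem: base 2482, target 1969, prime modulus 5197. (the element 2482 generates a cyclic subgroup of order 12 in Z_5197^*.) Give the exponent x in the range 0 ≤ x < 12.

3

Successive powers of 2482 modulo 5197:
  2482^0=1  2482^1=2482  2482^2=1879  2482^3=1969
So 2482^3 ≡ 1969 (mod 5197), giving x = 3.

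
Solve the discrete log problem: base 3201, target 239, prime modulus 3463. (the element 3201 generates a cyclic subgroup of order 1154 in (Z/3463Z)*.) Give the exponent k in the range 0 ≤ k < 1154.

Baby-step giant-step with m = ceil(sqrt(1154)) = 34.
Baby table (3201^j mod 3463 for j=0..33):
  0:1  1:3201  2:2847  3:2094  4:1989  5:1795  6:678  7:2440
  8:1375  9:3365  10:1435  11:1497  12:2568  13:2469  14:703  15:2816
  16:3290  17:307  18:2678  19:1353  20:2203  21:1135  22:448  23:366
  24:1072  25:3102  26:1081  27:744  28:2463  29:2275  30:3049  31:1115
  32:2225  33:2297
Giant step factor: 3201^(-34) ≡ 3338 (mod 3463).
Scan 239·3338^i mod 3463 for i = 0, 1, …:
  i=0: 239   i=1: 1292   i=2: 1261   i=3: 1673
  i=4: 2118   i=5: 1901   i=6: 1322   i=7: 974
  i=8: 2918   i=9: 2328     …   i=25: 2919
  i=26: 2203
Match at i=26, j=20: k = 26·34 + 20 = 904.

904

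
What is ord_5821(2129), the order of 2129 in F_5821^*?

5820

The order of 2129 must divide p − 1 = 5820 = 2^2 · 3 · 5 · 97.
Divisors: 1, 2, 3, 4, 5, 6, 10, 12, 15, 20, 30, 60, 97, 194, 291, 388, 485, 582, 970, 1164, 1455, 1940, 2910, 5820.
Check each in increasing order: 2129^1 ≡ 2129;  2129^2 ≡ 3903;  2129^3 ≡ 2920;  2129^4 ≡ 5673;  2129^5 ≡ 5063;  2129^6 ≡ 4456;  2129^10 ≡ 4106;  2129^12 ≡ 505;  2129^15 ≡ 1887;  2129^20 ≡ 1620;  2129^30 ≡ 4138;  2129^60 ≡ 3483;  2129^97 ≡ 1738;  2129^194 ≡ 5366;  2129^291 ≡ 866;  2129^388 ≡ 3290;  2129^485 ≡ 1798;  2129^582 ≡ 4868;  2129^970 ≡ 2149;  2129^1164 ≡ 133;  2129^1455 ≡ 4579;  2129^1940 ≡ 2148;  2129^2910 ≡ 5820;  2129^5820 ≡ 1.
Smallest exponent giving 1 is 5820.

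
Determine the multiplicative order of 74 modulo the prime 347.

The order of 74 must divide p − 1 = 346 = 2 · 173.
Divisors: 1, 2, 173, 346.
Check each in increasing order: 74^1 ≡ 74;  74^2 ≡ 271;  74^173 ≡ 1.
Smallest exponent giving 1 is 173.

173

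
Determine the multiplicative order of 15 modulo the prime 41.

40

The order of 15 must divide p − 1 = 40 = 2^3 · 5.
Divisors: 1, 2, 4, 5, 8, 10, 20, 40.
Check each in increasing order: 15^1 ≡ 15;  15^2 ≡ 20;  15^4 ≡ 31;  15^5 ≡ 14;  15^8 ≡ 18;  15^10 ≡ 32;  15^20 ≡ 40;  15^40 ≡ 1.
Smallest exponent giving 1 is 40.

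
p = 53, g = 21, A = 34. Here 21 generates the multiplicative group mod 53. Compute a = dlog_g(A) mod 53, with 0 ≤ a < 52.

Baby-step giant-step with m = ceil(sqrt(52)) = 8.
Baby table (21^j mod 53 for j=0..7):
  0:1  1:21  2:17  3:39  4:24  5:27  6:37  7:35
Giant step factor: 21^(-8) ≡ 15 (mod 53).
Scan 34·15^i mod 53 for i = 0, 1, …:
  i=0: 34   i=1: 33   i=2: 18   i=3: 5
  i=4: 22   i=5: 12   i=6: 21
Match at i=6, j=1: a = 6·8 + 1 = 49.

49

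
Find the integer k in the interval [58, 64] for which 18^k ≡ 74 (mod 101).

Compute 18^58 mod 101 = 45, then multiply by 18 repeatedly:
  18^58=45  18^59=2  18^60=36  18^61=42  18^62=49
  18^63=74
Found 74 at exponent 63.

63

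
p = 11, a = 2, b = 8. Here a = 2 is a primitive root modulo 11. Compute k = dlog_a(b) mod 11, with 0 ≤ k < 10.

3

Successive powers of 2 modulo 11:
  2^0=1  2^1=2  2^2=4  2^3=8
So 2^3 ≡ 8 (mod 11), giving k = 3.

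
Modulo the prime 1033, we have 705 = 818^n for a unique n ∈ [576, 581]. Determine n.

578

Compute 818^576 mod 1033 = 335, then multiply by 818 repeatedly:
  818^576=335  818^577=285  818^578=705
Found 705 at exponent 578.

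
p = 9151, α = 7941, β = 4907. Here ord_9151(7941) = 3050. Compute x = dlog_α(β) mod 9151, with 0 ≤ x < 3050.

Baby-step giant-step with m = ceil(sqrt(3050)) = 56.
Baby table (7941^j mod 9151 for j=0..55):
  0:1  1:7941  2:9091  3:8543  4:3600  5:9027  6:3624  7:7440
  8:2184  9:1999  10:6225  11:8174  12:1691  13:3714  14:8352  15:5935
  16:2185  17:789  18:6165  19:7566  20:5291  21:3590  22:2825  23:4224
  24:4369  25:2788  26:3239  27:6589  28:6982  29:7304  30:2026  31:1008
  32:6554  33:3577  34:253  35:5004  36:3122  37:1743  38:4851  39:5232
  40:1772  41:6365  42:3492  43:2442  44:953  45:9047  46:6877  47:6240
  48:8326  49:791  50:3745  51:7446  52:4075  53:1639  54:2577  55:2321
Giant step factor: 7941^(-56) ≡ 918 (mod 9151).
Scan 4907·918^i mod 9151 for i = 0, 1, …:
  i=0: 4907   i=1: 2334   i=2: 1278   i=3: 1876
  i=4: 1780   i=5: 5162   i=6: 7649   i=7: 2965
  i=8: 4023   i=9: 5261     …   i=48: 7237
  i=49: 9091
Match at i=49, j=2: x = 49·56 + 2 = 2746.

2746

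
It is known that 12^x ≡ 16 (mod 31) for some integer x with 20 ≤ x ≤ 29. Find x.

Compute 12^20 mod 31 = 5, then multiply by 12 repeatedly:
  12^20=5  12^21=29  12^22=7  12^23=22  12^24=16
Found 16 at exponent 24.

24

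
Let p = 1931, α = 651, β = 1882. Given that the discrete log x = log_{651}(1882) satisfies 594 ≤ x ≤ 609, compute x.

Compute 651^594 mod 1931 = 1918, then multiply by 651 repeatedly:
  651^594=1918  651^595=1192  651^596=1661  651^597=1882
Found 1882 at exponent 597.

597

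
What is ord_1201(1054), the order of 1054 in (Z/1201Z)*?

75

The order of 1054 must divide p − 1 = 1200 = 2^4 · 3 · 5^2.
Divisors: 1, 2, 3, 4, 5, 6, 8, 10, 12, 15, 16, 20, 24, 25, 30, 40, 48, 50, 60, 75, 80, 100, 120, 150, 200, 240, 300, 400, 600, 1200.
Check each in increasing order: 1054^1 ≡ 1054;  1054^2 ≡ 1192;  1054^3 ≡ 122;  1054^4 ≡ 81;  1054^5 ≡ 103;  1054^6 ≡ 472;  1054^8 ≡ 556;  1054^10 ≡ 1001;  1054^12 ≡ 599;  1054^15 ≡ 1018;  1054^16 ≡ 479;  1054^20 ≡ 367;  1054^24 ≡ 903;  1054^25 ≡ 570;  1054^30 ≡ 1062;  1054^40 ≡ 177;  1054^48 ≡ 1131;  1054^50 ≡ 630;  1054^60 ≡ 105;  1054^75 ≡ 1.
Smallest exponent giving 1 is 75.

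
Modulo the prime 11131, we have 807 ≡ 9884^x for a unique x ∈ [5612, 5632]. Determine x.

Compute 9884^5612 mod 11131 = 10685, then multiply by 9884 repeatedly:
  9884^5612=10685  9884^5613=10743  9884^5614=5203  9884^5615=1232  9884^5616=10905
  9884^5617=3547  9884^5618=7029  9884^5619=6065  9884^5620=6025  9884^5621=250
  9884^5622=11049  9884^5623=2075  9884^5624=5998  9884^5625=526  9884^5626=807
Found 807 at exponent 5626.

5626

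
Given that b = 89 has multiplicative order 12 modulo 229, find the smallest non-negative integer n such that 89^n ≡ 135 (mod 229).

Successive powers of 89 modulo 229:
  89^0=1  89^1=89  89^2=135
So 89^2 ≡ 135 (mod 229), giving n = 2.

2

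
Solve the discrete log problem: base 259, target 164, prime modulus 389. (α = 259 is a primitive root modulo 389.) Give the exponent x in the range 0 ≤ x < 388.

84

Baby-step giant-step with m = ceil(sqrt(388)) = 20.
Baby table (259^j mod 389 for j=0..19):
  0:1  1:259  2:173  3:72  4:365  5:8  6:127  7:217
  8:187  9:197  10:64  11:238  12:180  13:329  14:20  15:123
  16:348  17:273  18:298  19:160
Giant step factor: 259^(-20) ≡ 17 (mod 389).
Scan 164·17^i mod 389 for i = 0, 1, …:
  i=0: 164   i=1: 65   i=2: 327   i=3: 113
  i=4: 365
Match at i=4, j=4: x = 4·20 + 4 = 84.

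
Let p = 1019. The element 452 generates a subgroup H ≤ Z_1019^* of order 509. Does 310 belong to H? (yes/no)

310 ∈ ⟨452⟩ iff 310^509 ≡ 1 (mod 1019), since |⟨452⟩| = 509.
310^509 mod 1019 = 1018.
Since 1018 ≠ 1, 310 does not lie in the subgroup.

no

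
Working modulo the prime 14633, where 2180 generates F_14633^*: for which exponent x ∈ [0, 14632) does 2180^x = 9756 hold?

13925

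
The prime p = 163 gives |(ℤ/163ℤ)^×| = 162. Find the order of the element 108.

The order of 108 must divide p − 1 = 162 = 2 · 3^4.
Divisors: 1, 2, 3, 6, 9, 18, 27, 54, 81, 162.
Check each in increasing order: 108^1 ≡ 108;  108^2 ≡ 91;  108^3 ≡ 48;  108^6 ≡ 22;  108^9 ≡ 78;  108^18 ≡ 53;  108^27 ≡ 59;  108^54 ≡ 58;  108^81 ≡ 162;  108^162 ≡ 1.
Smallest exponent giving 1 is 162.

162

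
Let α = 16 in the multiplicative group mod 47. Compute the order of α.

The order of 16 must divide p − 1 = 46 = 2 · 23.
Divisors: 1, 2, 23, 46.
Check each in increasing order: 16^1 ≡ 16;  16^2 ≡ 21;  16^23 ≡ 1.
Smallest exponent giving 1 is 23.

23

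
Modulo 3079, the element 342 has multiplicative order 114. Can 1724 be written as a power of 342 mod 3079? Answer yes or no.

no

1724 ∈ ⟨342⟩ iff 1724^114 ≡ 1 (mod 3079), since |⟨342⟩| = 114.
1724^114 mod 3079 = 1018.
Since 1018 ≠ 1, 1724 does not lie in the subgroup.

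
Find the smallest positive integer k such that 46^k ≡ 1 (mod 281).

280

The order of 46 must divide p − 1 = 280 = 2^3 · 5 · 7.
Divisors: 1, 2, 4, 5, 7, 8, 10, 14, 20, 28, 35, 40, 56, 70, 140, 280.
Check each in increasing order: 46^1 ≡ 46;  46^2 ≡ 149;  46^4 ≡ 2;  46^5 ≡ 92;  46^7 ≡ 220;  46^8 ≡ 4;  46^10 ≡ 34;  46^14 ≡ 68;  46^20 ≡ 32;  46^28 ≡ 128;  46^35 ≡ 60;  46^40 ≡ 181;  46^56 ≡ 86;  46^70 ≡ 228;  46^140 ≡ 280;  46^280 ≡ 1.
Smallest exponent giving 1 is 280.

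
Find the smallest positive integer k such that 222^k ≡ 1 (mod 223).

2

The order of 222 must divide p − 1 = 222 = 2 · 3 · 37.
Divisors: 1, 2, 3, 6, 37, 74, 111, 222.
Check each in increasing order: 222^1 ≡ 222;  222^2 ≡ 1.
Smallest exponent giving 1 is 2.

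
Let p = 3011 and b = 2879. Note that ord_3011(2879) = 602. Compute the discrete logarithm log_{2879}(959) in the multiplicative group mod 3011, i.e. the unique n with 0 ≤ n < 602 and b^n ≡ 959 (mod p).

170

Baby-step giant-step with m = ceil(sqrt(602)) = 25.
Baby table (2879^j mod 3011 for j=0..24):
  0:1  1:2879  2:2369  3:436  4:2668  5:111  6:403  7:1002
  8:220  9:1070  10:277  11:2579  12:2826  13:332  14:1341  15:637
  16:224  17:542  18:720  19:1312  20:1454  21:776  22:2953  23:1634
  24:1104
Giant step factor: 2879^(-25) ≡ 1232 (mod 3011).
Scan 959·1232^i mod 3011 for i = 0, 1, …:
  i=0: 959   i=1: 1176   i=2: 541   i=3: 1081
  i=4: 930   i=5: 1580   i=6: 1454
Match at i=6, j=20: n = 6·25 + 20 = 170.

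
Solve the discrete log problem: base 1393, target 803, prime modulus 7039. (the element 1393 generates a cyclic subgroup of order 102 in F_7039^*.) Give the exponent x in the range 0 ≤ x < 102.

59

Baby-step giant-step with m = ceil(sqrt(102)) = 11.
Baby table (1393^j mod 7039 for j=0..10):
  0:1  1:1393  2:4724  3:6106  4:2546  5:5961  6:4692  7:3764
  8:6236  9:622  10:649
Giant step factor: 1393^(-11) ≡ 4894 (mod 7039).
Scan 803·4894^i mod 7039 for i = 0, 1, …:
  i=0: 803   i=1: 2120   i=2: 6833   i=3: 5452
  i=4: 4278   i=5: 2546
Match at i=5, j=4: x = 5·11 + 4 = 59.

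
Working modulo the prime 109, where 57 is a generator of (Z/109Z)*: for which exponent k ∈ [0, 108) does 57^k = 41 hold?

99

Baby-step giant-step with m = ceil(sqrt(108)) = 11.
Baby table (57^j mod 109 for j=0..10):
  0:1  1:57  2:88  3:2  4:5  5:67  6:4  7:10
  8:25  9:8  10:20
Giant step factor: 57^(-11) ≡ 24 (mod 109).
Scan 41·24^i mod 109 for i = 0, 1, …:
  i=0: 41   i=1: 3   i=2: 72   i=3: 93
  i=4: 52   i=5: 49   i=6: 86   i=7: 102
  i=8: 50   i=9: 1
Match at i=9, j=0: k = 9·11 + 0 = 99.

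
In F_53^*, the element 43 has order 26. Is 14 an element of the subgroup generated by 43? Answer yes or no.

14 ∈ ⟨43⟩ iff 14^26 ≡ 1 (mod 53), since |⟨43⟩| = 26.
14^26 mod 53 = 52.
Since 52 ≠ 1, 14 does not lie in the subgroup.

no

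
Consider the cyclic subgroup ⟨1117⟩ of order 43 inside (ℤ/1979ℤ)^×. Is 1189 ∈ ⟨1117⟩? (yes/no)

1189 ∈ ⟨1117⟩ iff 1189^43 ≡ 1 (mod 1979), since |⟨1117⟩| = 43.
1189^43 mod 1979 = 1455.
Since 1455 ≠ 1, 1189 does not lie in the subgroup.

no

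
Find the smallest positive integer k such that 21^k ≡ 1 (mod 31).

The order of 21 must divide p − 1 = 30 = 2 · 3 · 5.
Divisors: 1, 2, 3, 5, 6, 10, 15, 30.
Check each in increasing order: 21^1 ≡ 21;  21^2 ≡ 7;  21^3 ≡ 23;  21^5 ≡ 6;  21^6 ≡ 2;  21^10 ≡ 5;  21^15 ≡ 30;  21^30 ≡ 1.
Smallest exponent giving 1 is 30.

30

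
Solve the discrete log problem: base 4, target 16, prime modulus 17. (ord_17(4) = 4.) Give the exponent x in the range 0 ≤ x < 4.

2

Successive powers of 4 modulo 17:
  4^0=1  4^1=4  4^2=16
So 4^2 ≡ 16 (mod 17), giving x = 2.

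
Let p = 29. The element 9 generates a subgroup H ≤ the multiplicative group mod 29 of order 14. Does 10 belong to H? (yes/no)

⟨9⟩ has order 14; its elements mod 29 are {1, 4, 5, 6, 7, 9, 13, 16, 20, 22, 23, 24, 25, 28}.
10 is not in this set.

no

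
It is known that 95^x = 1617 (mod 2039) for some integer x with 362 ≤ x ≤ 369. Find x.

Compute 95^362 mod 2039 = 1973, then multiply by 95 repeatedly:
  95^362=1973  95^363=1886  95^364=1777  95^365=1617
Found 1617 at exponent 365.

365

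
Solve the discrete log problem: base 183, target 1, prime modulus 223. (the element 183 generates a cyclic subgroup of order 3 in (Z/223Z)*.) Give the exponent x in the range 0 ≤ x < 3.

Successive powers of 183 modulo 223:
  183^0=1
So 183^0 ≡ 1 (mod 223), giving x = 0.

0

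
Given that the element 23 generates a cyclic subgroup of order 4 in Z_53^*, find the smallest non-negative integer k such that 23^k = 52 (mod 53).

2

Successive powers of 23 modulo 53:
  23^0=1  23^1=23  23^2=52
So 23^2 ≡ 52 (mod 53), giving k = 2.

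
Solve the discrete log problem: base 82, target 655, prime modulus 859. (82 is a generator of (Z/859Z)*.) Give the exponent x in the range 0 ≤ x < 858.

Baby-step giant-step with m = ceil(sqrt(858)) = 30.
Baby table (82^j mod 859 for j=0..29):
  0:1  1:82  2:711  3:749  4:429  5:818  6:74  7:55
  8:215  9:450  10:822  11:402  12:322  13:634  14:448  15:658
  16:698  17:542  18:635  19:530  20:510  21:588  22:112  23:594
  24:604  25:565  26:803  27:562  28:557  29:147
Giant step factor: 82^(-30) ≡ 767 (mod 859).
Scan 655·767^i mod 859 for i = 0, 1, …:
  i=0: 655   i=1: 729   i=2: 793   i=3: 59
  i=4: 585   i=5: 297   i=6: 164   i=7: 374
  i=8: 811   i=9: 121     …   i=19: 354
  i=20: 74
Match at i=20, j=6: x = 20·30 + 6 = 606.

606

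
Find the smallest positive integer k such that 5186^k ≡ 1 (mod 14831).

7415

The order of 5186 must divide p − 1 = 14830 = 2 · 5 · 1483.
Divisors: 1, 2, 5, 10, 1483, 2966, 7415, 14830.
Check each in increasing order: 5186^1 ≡ 5186;  5186^2 ≡ 5993;  5186^5 ≡ 14313;  5186^10 ≡ 1366;  5186^1483 ≡ 3458;  5186^2966 ≡ 3978;  5186^7415 ≡ 1.
Smallest exponent giving 1 is 7415.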